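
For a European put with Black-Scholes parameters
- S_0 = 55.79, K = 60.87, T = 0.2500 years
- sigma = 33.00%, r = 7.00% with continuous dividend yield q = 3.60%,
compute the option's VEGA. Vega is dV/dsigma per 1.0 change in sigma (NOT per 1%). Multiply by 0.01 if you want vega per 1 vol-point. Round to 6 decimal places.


d1 = -0.3941412161; d2 = -0.5591412161
phi(d1) = 0.3691278632; exp(-qT) = 0.9910403788; exp(-rT) = 0.9826522357
Vega = S * exp(-qT) * phi(d1) * sqrt(T) = 55.7900 * 0.9910403788 * 0.3691278632 * 0.5000000000 = 10.204566

Answer: Vega = 10.204566


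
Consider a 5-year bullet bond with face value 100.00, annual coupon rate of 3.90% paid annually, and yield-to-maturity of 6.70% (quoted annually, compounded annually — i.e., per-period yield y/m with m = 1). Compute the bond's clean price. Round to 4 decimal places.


Answer: Price = 88.4266

Derivation:
Coupon per period c = face * coupon_rate / m = 3.900000
Periods per year m = 1; per-period yield y/m = 0.067000
Number of cashflows N = 5
Cashflows (t years, CF_t, discount factor 1/(1+y/m)^(m*t), PV):
  t = 1.0000: CF_t = 3.900000, DF = 0.937207, PV = 3.655108
  t = 2.0000: CF_t = 3.900000, DF = 0.878357, PV = 3.425593
  t = 3.0000: CF_t = 3.900000, DF = 0.823203, PV = 3.210490
  t = 4.0000: CF_t = 3.900000, DF = 0.771511, PV = 3.008894
  t = 5.0000: CF_t = 103.900000, DF = 0.723066, PV = 75.126551
Price P = sum_t PV_t = 88.426636


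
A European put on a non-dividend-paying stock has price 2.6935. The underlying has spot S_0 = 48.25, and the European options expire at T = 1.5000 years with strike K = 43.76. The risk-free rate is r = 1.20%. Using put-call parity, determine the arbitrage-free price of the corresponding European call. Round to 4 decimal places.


Put-call parity: C - P = S_0 * exp(-qT) - K * exp(-rT).
S_0 * exp(-qT) = 48.2500 * 1.00000000 = 48.25000000
K * exp(-rT) = 43.7600 * 0.98216103 = 42.97936678
C = P + S*exp(-qT) - K*exp(-rT)
C = 2.6935 + 48.25000000 - 42.97936678 = 7.9641

Answer: Call price = 7.9641


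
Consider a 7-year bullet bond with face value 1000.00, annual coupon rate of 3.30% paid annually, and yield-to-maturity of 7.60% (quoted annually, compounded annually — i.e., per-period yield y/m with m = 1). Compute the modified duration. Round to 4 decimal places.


Answer: Modified duration = 5.8163

Derivation:
Coupon per period c = face * coupon_rate / m = 33.000000
Periods per year m = 1; per-period yield y/m = 0.076000
Number of cashflows N = 7
Cashflows (t years, CF_t, discount factor 1/(1+y/m)^(m*t), PV):
  t = 1.0000: CF_t = 33.000000, DF = 0.929368, PV = 30.669145
  t = 2.0000: CF_t = 33.000000, DF = 0.863725, PV = 28.502923
  t = 3.0000: CF_t = 33.000000, DF = 0.802718, PV = 26.489705
  t = 4.0000: CF_t = 33.000000, DF = 0.746021, PV = 24.618685
  t = 5.0000: CF_t = 33.000000, DF = 0.693328, PV = 22.879819
  t = 6.0000: CF_t = 33.000000, DF = 0.644357, PV = 21.263772
  t = 7.0000: CF_t = 1033.000000, DF = 0.598845, PV = 618.606419
Price P = sum_t PV_t = 773.030468
First compute Macaulay numerator sum_t t * PV_t:
  t * PV_t at t = 1.0000: 30.669145
  t * PV_t at t = 2.0000: 57.005846
  t * PV_t at t = 3.0000: 79.469116
  t * PV_t at t = 4.0000: 98.474741
  t * PV_t at t = 5.0000: 114.399095
  t * PV_t at t = 6.0000: 127.582633
  t * PV_t at t = 7.0000: 4330.244933
Macaulay duration D = 4837.845509 / 773.030468 = 6.258286
Modified duration = D / (1 + y/m) = 6.258286 / (1 + 0.076000) = 5.816251


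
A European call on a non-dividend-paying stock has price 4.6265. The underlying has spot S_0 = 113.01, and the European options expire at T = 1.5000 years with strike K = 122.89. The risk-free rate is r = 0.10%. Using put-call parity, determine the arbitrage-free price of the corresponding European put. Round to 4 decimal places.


Answer: Put price = 14.3223

Derivation:
Put-call parity: C - P = S_0 * exp(-qT) - K * exp(-rT).
S_0 * exp(-qT) = 113.0100 * 1.00000000 = 113.01000000
K * exp(-rT) = 122.8900 * 0.99850112 = 122.70580318
P = C - S*exp(-qT) + K*exp(-rT)
P = 4.6265 - 113.01000000 + 122.70580318 = 14.3223


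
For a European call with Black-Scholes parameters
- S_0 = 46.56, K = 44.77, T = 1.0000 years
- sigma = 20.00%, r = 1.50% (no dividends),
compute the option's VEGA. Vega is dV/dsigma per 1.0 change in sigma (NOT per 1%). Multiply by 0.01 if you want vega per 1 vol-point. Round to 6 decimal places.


Answer: Vega = 17.339311

Derivation:
d1 = 0.3710176559; d2 = 0.1710176559
phi(d1) = 0.3724078763; exp(-qT) = 1.0000000000; exp(-rT) = 0.9851119396
Vega = S * exp(-qT) * phi(d1) * sqrt(T) = 46.5600 * 1.0000000000 * 0.3724078763 * 1.0000000000 = 17.339311


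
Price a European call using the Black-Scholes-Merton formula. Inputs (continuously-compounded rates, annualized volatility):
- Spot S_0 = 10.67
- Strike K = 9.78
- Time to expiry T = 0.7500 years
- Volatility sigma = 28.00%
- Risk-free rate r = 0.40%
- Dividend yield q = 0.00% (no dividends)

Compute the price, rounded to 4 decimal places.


Answer: Price = 1.5118

Derivation:
d1 = (ln(S/K) + (r - q + 0.5*sigma^2) * T) / (sigma * sqrt(T)) = 0.49279560
d2 = d1 - sigma * sqrt(T) = 0.25030848
exp(-rT) = 0.99700450; exp(-qT) = 1.00000000
C = S_0 * exp(-qT) * N(d1) - K * exp(-rT) * N(d2)
N(d1) = 0.68892149; N(d2) = 0.59882560
C = 10.6700 * 1.00000000 * 0.68892149 - 9.7800 * 0.99700450 * 0.59882560 = 1.5118


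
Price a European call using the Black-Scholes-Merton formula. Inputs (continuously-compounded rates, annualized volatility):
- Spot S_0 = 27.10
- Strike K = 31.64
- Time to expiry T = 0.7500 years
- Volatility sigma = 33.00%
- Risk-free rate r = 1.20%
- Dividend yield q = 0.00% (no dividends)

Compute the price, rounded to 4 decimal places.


d1 = (ln(S/K) + (r - q + 0.5*sigma^2) * T) / (sigma * sqrt(T)) = -0.36758287
d2 = d1 - sigma * sqrt(T) = -0.65337126
exp(-rT) = 0.99104038; exp(-qT) = 1.00000000
C = S_0 * exp(-qT) * N(d1) - K * exp(-rT) * N(d2)
N(d1) = 0.35659214; N(d2) = 0.25675848
C = 27.1000 * 1.00000000 * 0.35659214 - 31.6400 * 0.99104038 * 0.25675848 = 1.6126

Answer: Price = 1.6126


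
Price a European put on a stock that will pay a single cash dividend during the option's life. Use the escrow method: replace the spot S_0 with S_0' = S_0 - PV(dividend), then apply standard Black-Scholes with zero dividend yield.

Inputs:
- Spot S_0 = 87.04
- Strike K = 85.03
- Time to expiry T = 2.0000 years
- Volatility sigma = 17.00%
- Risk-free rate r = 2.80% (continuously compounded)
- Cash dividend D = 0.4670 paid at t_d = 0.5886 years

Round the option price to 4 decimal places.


PV(D) = D * exp(-r * t_d) = 0.4670 * 0.98365427 = 0.45936654
S_0' = S_0 - PV(D) = 87.0400 - 0.45936654 = 86.58063346
d1 = (ln(S_0'/K) + (r + sigma^2/2)*T) / (sigma*sqrt(T)) = 0.42830715
d2 = d1 - sigma*sqrt(T) = 0.18789085
exp(-rT) = 0.94553914
N(-d1) = 0.33421376; N(-d2) = 0.42548111
P = K * exp(-rT) * N(-d2) - S_0' * N(-d1) = 85.0300 * 0.94553914 * 0.42548111 - 86.58063346 * 0.33421376 = 5.2719

Answer: Price = 5.2719


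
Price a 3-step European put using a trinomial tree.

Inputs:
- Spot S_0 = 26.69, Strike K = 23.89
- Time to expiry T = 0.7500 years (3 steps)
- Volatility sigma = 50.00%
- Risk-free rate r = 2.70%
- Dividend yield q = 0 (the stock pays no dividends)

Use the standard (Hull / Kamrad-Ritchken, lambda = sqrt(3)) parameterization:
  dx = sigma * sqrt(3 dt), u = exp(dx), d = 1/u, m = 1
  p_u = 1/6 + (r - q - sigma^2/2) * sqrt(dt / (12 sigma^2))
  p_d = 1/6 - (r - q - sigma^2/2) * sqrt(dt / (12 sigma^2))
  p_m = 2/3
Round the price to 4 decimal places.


Answer: Price = V(0,0) = 2.8419

Derivation:
dt = T/N = 0.250000; dx = sigma*sqrt(3*dt) = 0.433013
u = exp(dx) = 1.541896; d = 1/u = 0.648552
p_u = 0.138377, p_m = 0.666667, p_d = 0.194957
Discount per step: exp(-r*dt) = 0.993273
Stock lattice S(k, j) with j the centered position index:
  k=0: S(0,+0) = 26.6900
  k=1: S(1,-1) = 17.3099; S(1,+0) = 26.6900; S(1,+1) = 41.1532
  k=2: S(2,-2) = 11.2263; S(2,-1) = 17.3099; S(2,+0) = 26.6900; S(2,+1) = 41.1532; S(2,+2) = 63.4539
  k=3: S(3,-3) = 7.2809; S(3,-2) = 11.2263; S(3,-1) = 17.3099; S(3,+0) = 26.6900; S(3,+1) = 41.1532; S(3,+2) = 63.4539; S(3,+3) = 97.8394
Terminal payoffs V(N, j) = max(K - S_T, 0):
  V(3,-3) = 16.609126; V(3,-2) = 12.663652; V(3,-1) = 6.580140; V(3,+0) = 0.000000; V(3,+1) = 0.000000; V(3,+2) = 0.000000; V(3,+3) = 0.000000
Backward induction: V(k, j) = exp(-r*dt) * [p_u * V(k+1, j+1) + p_m * V(k+1, j) + p_d * V(k+1, j-1)]
  V(2,-2) = exp(-r*dt) * [p_u*6.580140 + p_m*12.663652 + p_d*16.609126] = 12.506330
  V(2,-1) = exp(-r*dt) * [p_u*0.000000 + p_m*6.580140 + p_d*12.663652] = 6.809506
  V(2,+0) = exp(-r*dt) * [p_u*0.000000 + p_m*0.000000 + p_d*6.580140] = 1.274213
  V(2,+1) = exp(-r*dt) * [p_u*0.000000 + p_m*0.000000 + p_d*0.000000] = 0.000000
  V(2,+2) = exp(-r*dt) * [p_u*0.000000 + p_m*0.000000 + p_d*0.000000] = 0.000000
  V(1,-1) = exp(-r*dt) * [p_u*1.274213 + p_m*6.809506 + p_d*12.506330] = 7.106058
  V(1,+0) = exp(-r*dt) * [p_u*0.000000 + p_m*1.274213 + p_d*6.809506] = 2.162390
  V(1,+1) = exp(-r*dt) * [p_u*0.000000 + p_m*0.000000 + p_d*1.274213] = 0.246745
  V(0,+0) = exp(-r*dt) * [p_u*0.246745 + p_m*2.162390 + p_d*7.106058] = 2.841864


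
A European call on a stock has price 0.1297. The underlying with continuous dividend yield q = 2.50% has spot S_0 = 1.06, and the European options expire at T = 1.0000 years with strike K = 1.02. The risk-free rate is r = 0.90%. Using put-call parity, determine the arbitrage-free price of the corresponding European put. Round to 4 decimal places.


Answer: Put price = 0.1067

Derivation:
Put-call parity: C - P = S_0 * exp(-qT) - K * exp(-rT).
S_0 * exp(-qT) = 1.0600 * 0.97530991 = 1.03382851
K * exp(-rT) = 1.0200 * 0.99104038 = 1.01086119
P = C - S*exp(-qT) + K*exp(-rT)
P = 0.1297 - 1.03382851 + 1.01086119 = 0.1067


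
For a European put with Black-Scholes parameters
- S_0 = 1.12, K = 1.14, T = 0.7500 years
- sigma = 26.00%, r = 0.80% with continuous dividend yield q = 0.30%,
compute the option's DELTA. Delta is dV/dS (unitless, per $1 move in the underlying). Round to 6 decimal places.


d1 = 0.0506310556; d2 = -0.1745355494
phi(d1) = 0.3984312629; exp(-qT) = 0.9977525294; exp(-rT) = 0.9940179641
N(-d1) = 0.4798097579
Delta = -exp(-qT) * N(-d1) = -0.9977525294 * 0.4798097579 = -0.478731

Answer: Delta = -0.478731


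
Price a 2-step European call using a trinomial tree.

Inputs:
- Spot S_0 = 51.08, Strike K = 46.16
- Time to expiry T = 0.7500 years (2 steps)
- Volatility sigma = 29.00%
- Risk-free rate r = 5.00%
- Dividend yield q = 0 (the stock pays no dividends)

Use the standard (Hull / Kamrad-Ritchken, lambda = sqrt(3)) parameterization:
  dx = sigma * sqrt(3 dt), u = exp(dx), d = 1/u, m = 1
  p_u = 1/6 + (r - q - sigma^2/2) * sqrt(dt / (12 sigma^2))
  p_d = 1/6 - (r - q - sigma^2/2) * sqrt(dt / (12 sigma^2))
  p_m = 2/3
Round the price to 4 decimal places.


dt = T/N = 0.375000; dx = sigma*sqrt(3*dt) = 0.307591
u = exp(dx) = 1.360145; d = 1/u = 0.735216
p_u = 0.171513, p_m = 0.666667, p_d = 0.161821
Discount per step: exp(-r*dt) = 0.981425
Stock lattice S(k, j) with j the centered position index:
  k=0: S(0,+0) = 51.0800
  k=1: S(1,-1) = 37.5548; S(1,+0) = 51.0800; S(1,+1) = 69.4762
  k=2: S(2,-2) = 27.6109; S(2,-1) = 37.5548; S(2,+0) = 51.0800; S(2,+1) = 69.4762; S(2,+2) = 94.4977
Terminal payoffs V(N, j) = max(S_T - K, 0):
  V(2,-2) = 0.000000; V(2,-1) = 0.000000; V(2,+0) = 4.920000; V(2,+1) = 23.316216; V(2,+2) = 48.337741
Backward induction: V(k, j) = exp(-r*dt) * [p_u * V(k+1, j+1) + p_m * V(k+1, j) + p_d * V(k+1, j-1)]
  V(1,-1) = exp(-r*dt) * [p_u*4.920000 + p_m*0.000000 + p_d*0.000000] = 0.828168
  V(1,+0) = exp(-r*dt) * [p_u*23.316216 + p_m*4.920000 + p_d*0.000000] = 7.143819
  V(1,+1) = exp(-r*dt) * [p_u*48.337741 + p_m*23.316216 + p_d*4.920000] = 24.173316
  V(0,+0) = exp(-r*dt) * [p_u*24.173316 + p_m*7.143819 + p_d*0.828168] = 8.874624

Answer: Price = V(0,0) = 8.8746


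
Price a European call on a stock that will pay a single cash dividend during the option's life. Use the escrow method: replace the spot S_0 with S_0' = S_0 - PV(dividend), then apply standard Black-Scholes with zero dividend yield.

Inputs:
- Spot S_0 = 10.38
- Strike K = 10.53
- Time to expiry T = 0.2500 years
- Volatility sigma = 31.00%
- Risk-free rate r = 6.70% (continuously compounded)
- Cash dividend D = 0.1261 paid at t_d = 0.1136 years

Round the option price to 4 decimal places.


PV(D) = D * exp(-r * t_d) = 0.1261 * 0.99241769 = 0.12514387
S_0' = S_0 - PV(D) = 10.3800 - 0.12514387 = 10.25485613
d1 = (ln(S_0'/K) + (r + sigma^2/2)*T) / (sigma*sqrt(T)) = 0.01474539
d2 = d1 - sigma*sqrt(T) = -0.14025461
exp(-rT) = 0.98338950
N(d1) = 0.50588235; N(d2) = 0.44422941
C = S_0' * N(d1) - K * exp(-rT) * N(d2) = 10.25485613 * 0.50588235 - 10.5300 * 0.98338950 * 0.44422941 = 0.5877

Answer: Price = 0.5877


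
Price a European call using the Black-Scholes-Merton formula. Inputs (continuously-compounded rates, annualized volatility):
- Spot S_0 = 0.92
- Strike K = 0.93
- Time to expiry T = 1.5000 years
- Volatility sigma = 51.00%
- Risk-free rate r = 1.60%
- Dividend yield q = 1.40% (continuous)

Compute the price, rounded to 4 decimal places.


Answer: Price = 0.2182

Derivation:
d1 = (ln(S/K) + (r - q + 0.5*sigma^2) * T) / (sigma * sqrt(T)) = 0.29980487
d2 = d1 - sigma * sqrt(T) = -0.32481501
exp(-rT) = 0.97628571; exp(-qT) = 0.97921896
C = S_0 * exp(-qT) * N(d1) - K * exp(-rT) * N(d2)
N(d1) = 0.61783700; N(d2) = 0.37266054
C = 0.9200 * 0.97921896 * 0.61783700 - 0.9300 * 0.97628571 * 0.37266054 = 0.2182


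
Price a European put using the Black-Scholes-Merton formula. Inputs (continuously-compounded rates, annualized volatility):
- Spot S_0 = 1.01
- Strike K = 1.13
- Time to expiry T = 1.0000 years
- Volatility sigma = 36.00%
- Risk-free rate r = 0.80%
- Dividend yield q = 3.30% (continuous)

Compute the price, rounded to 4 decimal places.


Answer: Price = 0.2324

Derivation:
d1 = (ln(S/K) + (r - q + 0.5*sigma^2) * T) / (sigma * sqrt(T)) = -0.20129806
d2 = d1 - sigma * sqrt(T) = -0.56129806
exp(-rT) = 0.99203191; exp(-qT) = 0.96753856
P = K * exp(-rT) * N(-d2) - S_0 * exp(-qT) * N(-d1)
N(-d1) = 0.57976724; N(-d2) = 0.71270282
P = 1.1300 * 0.99203191 * 0.71270282 - 1.0100 * 0.96753856 * 0.57976724 = 0.2324


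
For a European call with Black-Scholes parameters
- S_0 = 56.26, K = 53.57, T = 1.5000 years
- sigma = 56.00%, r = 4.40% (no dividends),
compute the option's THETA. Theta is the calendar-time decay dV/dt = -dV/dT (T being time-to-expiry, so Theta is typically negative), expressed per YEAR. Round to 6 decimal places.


d1 = 0.5105940857; d2 = -0.1752630423
phi(d1) = 0.3501857001; exp(-qT) = 1.0000000000; exp(-rT) = 0.9361308643
Theta = -S*exp(-qT)*phi(d1)*sigma/(2*sqrt(T)) - r*K*exp(-rT)*N(d2) + q*S*exp(-qT)*N(d1)
N(d1) = 0.6951823410; N(d2) = 0.4304364751; sqrt(T) = 1.2247448714
Term 1 = -56.2600 * 1.0000000000 * 0.3501857001 * 0.5600 / (2 * 1.2247448714) = -4.5041260636
Term 2 = -0.0440 * 53.5700 * 0.9361308643 * 0.4304364751 = -0.9497732929
Term 3 = 0 (no dividend yield, q = 0)
Theta = -4.5041260636 + (-0.9497732929) + (0.0000000000) = -5.453899

Answer: Theta = -5.453899


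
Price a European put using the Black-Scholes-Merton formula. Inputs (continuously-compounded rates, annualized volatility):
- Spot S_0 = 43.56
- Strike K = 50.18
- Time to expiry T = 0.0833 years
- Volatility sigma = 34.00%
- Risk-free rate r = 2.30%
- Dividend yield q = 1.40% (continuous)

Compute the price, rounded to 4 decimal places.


d1 = (ln(S/K) + (r - q + 0.5*sigma^2) * T) / (sigma * sqrt(T)) = -1.38502927
d2 = d1 - sigma * sqrt(T) = -1.48315918
exp(-rT) = 0.99808593; exp(-qT) = 0.99883448
P = K * exp(-rT) * N(-d2) - S_0 * exp(-qT) * N(-d1)
N(-d1) = 0.91697824; N(-d2) = 0.93098394
P = 50.1800 * 0.99808593 * 0.93098394 - 43.5600 * 0.99883448 * 0.91697824 = 6.7303

Answer: Price = 6.7303


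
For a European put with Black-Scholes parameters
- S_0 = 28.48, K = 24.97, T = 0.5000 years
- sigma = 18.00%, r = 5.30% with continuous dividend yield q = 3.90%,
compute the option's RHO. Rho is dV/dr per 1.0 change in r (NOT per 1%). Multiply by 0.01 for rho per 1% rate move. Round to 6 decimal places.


d1 = 1.1520103717; d2 = 1.0247311511
phi(d1) = 0.2054602937; exp(-qT) = 0.9806888952; exp(-rT) = 0.9738480438
N(-d2) = 0.1527450301
Rho = -K*T*exp(-rT)*N(-d2) = -24.9700 * 0.5000 * 0.9738480438 * 0.1527450301 = -1.857149

Answer: Rho = -1.857149


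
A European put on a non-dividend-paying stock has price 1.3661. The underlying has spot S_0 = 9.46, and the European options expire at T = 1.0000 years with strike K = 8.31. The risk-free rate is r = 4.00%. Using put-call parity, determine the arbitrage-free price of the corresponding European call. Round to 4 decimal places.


Answer: Call price = 2.8419

Derivation:
Put-call parity: C - P = S_0 * exp(-qT) - K * exp(-rT).
S_0 * exp(-qT) = 9.4600 * 1.00000000 = 9.46000000
K * exp(-rT) = 8.3100 * 0.96078944 = 7.98416024
C = P + S*exp(-qT) - K*exp(-rT)
C = 1.3661 + 9.46000000 - 7.98416024 = 2.8419


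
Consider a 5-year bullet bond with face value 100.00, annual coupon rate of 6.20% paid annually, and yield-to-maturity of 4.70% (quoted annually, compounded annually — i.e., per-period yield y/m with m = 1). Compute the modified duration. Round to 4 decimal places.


Answer: Modified duration = 4.2680

Derivation:
Coupon per period c = face * coupon_rate / m = 6.200000
Periods per year m = 1; per-period yield y/m = 0.047000
Number of cashflows N = 5
Cashflows (t years, CF_t, discount factor 1/(1+y/m)^(m*t), PV):
  t = 1.0000: CF_t = 6.200000, DF = 0.955110, PV = 5.921681
  t = 2.0000: CF_t = 6.200000, DF = 0.912235, PV = 5.655856
  t = 3.0000: CF_t = 6.200000, DF = 0.871284, PV = 5.401963
  t = 4.0000: CF_t = 6.200000, DF = 0.832172, PV = 5.159468
  t = 5.0000: CF_t = 106.200000, DF = 0.794816, PV = 84.409457
Price P = sum_t PV_t = 106.548426
First compute Macaulay numerator sum_t t * PV_t:
  t * PV_t at t = 1.0000: 5.921681
  t * PV_t at t = 2.0000: 11.311712
  t * PV_t at t = 3.0000: 16.205890
  t * PV_t at t = 4.0000: 20.637874
  t * PV_t at t = 5.0000: 422.047287
Macaulay duration D = 476.124444 / 106.548426 = 4.468620
Modified duration = D / (1 + y/m) = 4.468620 / (1 + 0.047000) = 4.268023


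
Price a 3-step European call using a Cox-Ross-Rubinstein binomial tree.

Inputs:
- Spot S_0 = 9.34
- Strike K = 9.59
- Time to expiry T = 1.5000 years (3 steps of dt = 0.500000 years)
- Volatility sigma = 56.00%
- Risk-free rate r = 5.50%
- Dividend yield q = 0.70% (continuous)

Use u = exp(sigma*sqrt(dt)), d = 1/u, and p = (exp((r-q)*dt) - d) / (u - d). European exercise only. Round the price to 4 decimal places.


Answer: Price = V(0,0) = 2.8205

Derivation:
dt = T/N = 0.500000
u = exp(sigma*sqrt(dt)) = 1.485839; d = 1/u = 0.673020
p = (exp((r-q)*dt) - d) / (u - d) = 0.432163
Discount per step: exp(-r*dt) = 0.972875
Stock lattice S(k, i) with i counting down-moves:
  k=0: S(0,0) = 9.3400
  k=1: S(1,0) = 13.8777; S(1,1) = 6.2860
  k=2: S(2,0) = 20.6201; S(2,1) = 9.3400; S(2,2) = 4.2306
  k=3: S(3,0) = 30.6381; S(3,1) = 13.8777; S(3,2) = 6.2860; S(3,3) = 2.8473
Terminal payoffs V(N, i) = max(S_T - K, 0):
  V(3,0) = 21.048140; V(3,1) = 4.287739; V(3,2) = 0.000000; V(3,3) = 0.000000
Backward induction: V(k, i) = exp(-r*dt) * [p * V(k+1, i) + (1-p) * V(k+1, i+1)].
  V(2,0) = exp(-r*dt) * [p*21.048140 + (1-p)*4.287739] = 11.218178
  V(2,1) = exp(-r*dt) * [p*4.287739 + (1-p)*0.000000] = 1.802737
  V(2,2) = exp(-r*dt) * [p*0.000000 + (1-p)*0.000000] = 0.000000
  V(1,0) = exp(-r*dt) * [p*11.218178 + (1-p)*1.802737] = 5.712466
  V(1,1) = exp(-r*dt) * [p*1.802737 + (1-p)*0.000000] = 0.757943
  V(0,0) = exp(-r*dt) * [p*5.712466 + (1-p)*0.757943] = 2.820464


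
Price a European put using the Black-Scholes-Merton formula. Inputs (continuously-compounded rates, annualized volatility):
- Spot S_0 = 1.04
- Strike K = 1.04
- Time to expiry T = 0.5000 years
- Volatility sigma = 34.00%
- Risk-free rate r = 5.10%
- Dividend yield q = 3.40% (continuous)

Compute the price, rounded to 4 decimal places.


d1 = (ln(S/K) + (r - q + 0.5*sigma^2) * T) / (sigma * sqrt(T)) = 0.15556349
d2 = d1 - sigma * sqrt(T) = -0.08485281
exp(-rT) = 0.97482238; exp(-qT) = 0.98314368
P = K * exp(-rT) * N(-d2) - S_0 * exp(-qT) * N(-d1)
N(-d1) = 0.43818855; N(-d2) = 0.53381080
P = 1.0400 * 0.97482238 * 0.53381080 - 1.0400 * 0.98314368 * 0.43818855 = 0.0932

Answer: Price = 0.0932


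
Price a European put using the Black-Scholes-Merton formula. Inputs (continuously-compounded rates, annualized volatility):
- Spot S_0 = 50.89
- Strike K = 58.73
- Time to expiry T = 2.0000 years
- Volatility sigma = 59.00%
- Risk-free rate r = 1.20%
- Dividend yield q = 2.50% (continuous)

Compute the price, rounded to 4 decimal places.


Answer: Price = 21.8968

Derivation:
d1 = (ln(S/K) + (r - q + 0.5*sigma^2) * T) / (sigma * sqrt(T)) = 0.21430821
d2 = d1 - sigma * sqrt(T) = -0.62007779
exp(-rT) = 0.97628571; exp(-qT) = 0.95122942
P = K * exp(-rT) * N(-d2) - S_0 * exp(-qT) * N(-d1)
N(-d1) = 0.41515336; N(-d2) = 0.73239671
P = 58.7300 * 0.97628571 * 0.73239671 - 50.8900 * 0.95122942 * 0.41515336 = 21.8968


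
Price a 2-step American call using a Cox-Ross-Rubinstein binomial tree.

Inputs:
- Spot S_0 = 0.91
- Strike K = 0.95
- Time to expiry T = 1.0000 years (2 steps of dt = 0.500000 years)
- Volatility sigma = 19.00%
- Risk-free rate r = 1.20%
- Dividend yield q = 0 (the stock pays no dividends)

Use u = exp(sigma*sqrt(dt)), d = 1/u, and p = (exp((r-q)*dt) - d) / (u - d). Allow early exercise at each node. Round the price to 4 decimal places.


Answer: Price = V(0,0) = 0.0568

Derivation:
dt = T/N = 0.500000
u = exp(sigma*sqrt(dt)) = 1.143793; d = 1/u = 0.874284
p = (exp((r-q)*dt) - d) / (u - d) = 0.488792
Discount per step: exp(-r*dt) = 0.994018
Stock lattice S(k, i) with i counting down-moves:
  k=0: S(0,0) = 0.9100
  k=1: S(1,0) = 1.0409; S(1,1) = 0.7956
  k=2: S(2,0) = 1.1905; S(2,1) = 0.9100; S(2,2) = 0.6956
Terminal payoffs V(N, i) = max(S_T - K, 0):
  V(2,0) = 0.240520; V(2,1) = 0.000000; V(2,2) = 0.000000
Backward induction: V(k, i) = exp(-r*dt) * [p * V(k+1, i) + (1-p) * V(k+1, i+1)]; then take max(V_cont, immediate exercise) for American.
  V(1,0) = exp(-r*dt) * [p*0.240520 + (1-p)*0.000000] = 0.116861; exercise = 0.090852; V(1,0) = max -> 0.116861
  V(1,1) = exp(-r*dt) * [p*0.000000 + (1-p)*0.000000] = 0.000000; exercise = 0.000000; V(1,1) = max -> 0.000000
  V(0,0) = exp(-r*dt) * [p*0.116861 + (1-p)*0.000000] = 0.056779; exercise = 0.000000; V(0,0) = max -> 0.056779


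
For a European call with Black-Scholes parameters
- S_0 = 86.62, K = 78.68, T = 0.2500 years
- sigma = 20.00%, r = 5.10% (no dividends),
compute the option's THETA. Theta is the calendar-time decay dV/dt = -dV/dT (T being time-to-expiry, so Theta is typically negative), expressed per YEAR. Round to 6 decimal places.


d1 = 1.1389174227; d2 = 1.0389174227
phi(d1) = 0.2085649071; exp(-qT) = 1.0000000000; exp(-rT) = 0.9873309369
Theta = -S*exp(-qT)*phi(d1)*sigma/(2*sqrt(T)) - r*K*exp(-rT)*N(d2) + q*S*exp(-qT)*N(d1)
N(d1) = 0.8726312010; N(d2) = 0.8505784286; sqrt(T) = 0.5000000000
Term 1 = -86.6200 * 1.0000000000 * 0.2085649071 * 0.2000 / (2 * 0.5000000000) = -3.6131784506
Term 2 = -0.0510 * 78.6800 * 0.9873309369 * 0.8505784286 = -3.3698582817
Term 3 = 0 (no dividend yield, q = 0)
Theta = -3.6131784506 + (-3.3698582817) + (0.0000000000) = -6.983037

Answer: Theta = -6.983037


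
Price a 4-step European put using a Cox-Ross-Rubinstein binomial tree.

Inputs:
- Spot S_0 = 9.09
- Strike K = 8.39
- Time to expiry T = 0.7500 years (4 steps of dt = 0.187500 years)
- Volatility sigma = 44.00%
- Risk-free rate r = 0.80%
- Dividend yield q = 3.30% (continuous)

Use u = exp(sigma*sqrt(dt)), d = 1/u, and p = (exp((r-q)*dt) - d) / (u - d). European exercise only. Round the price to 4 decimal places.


Answer: Price = V(0,0) = 1.0738

Derivation:
dt = T/N = 0.187500
u = exp(sigma*sqrt(dt)) = 1.209885; d = 1/u = 0.826525
p = (exp((r-q)*dt) - d) / (u - d) = 0.440313
Discount per step: exp(-r*dt) = 0.998501
Stock lattice S(k, i) with i counting down-moves:
  k=0: S(0,0) = 9.0900
  k=1: S(1,0) = 10.9979; S(1,1) = 7.5131
  k=2: S(2,0) = 13.3061; S(2,1) = 9.0900; S(2,2) = 6.2098
  k=3: S(3,0) = 16.0989; S(3,1) = 10.9979; S(3,2) = 7.5131; S(3,3) = 5.1325
  k=4: S(4,0) = 19.4778; S(4,1) = 13.3061; S(4,2) = 9.0900; S(4,3) = 6.2098; S(4,4) = 4.2422
Terminal payoffs V(N, i) = max(K - S_T, 0):
  V(4,0) = 0.000000; V(4,1) = 0.000000; V(4,2) = 0.000000; V(4,3) = 2.180231; V(4,4) = 4.147840
Backward induction: V(k, i) = exp(-r*dt) * [p * V(k+1, i) + (1-p) * V(k+1, i+1)].
  V(3,0) = exp(-r*dt) * [p*0.000000 + (1-p)*0.000000] = 0.000000
  V(3,1) = exp(-r*dt) * [p*0.000000 + (1-p)*0.000000] = 0.000000
  V(3,2) = exp(-r*dt) * [p*0.000000 + (1-p)*2.180231] = 1.218417
  V(3,3) = exp(-r*dt) * [p*2.180231 + (1-p)*4.147840] = 3.276557
  V(2,0) = exp(-r*dt) * [p*0.000000 + (1-p)*0.000000] = 0.000000
  V(2,1) = exp(-r*dt) * [p*0.000000 + (1-p)*1.218417] = 0.680910
  V(2,2) = exp(-r*dt) * [p*1.218417 + (1-p)*3.276557] = 2.366777
  V(1,0) = exp(-r*dt) * [p*0.000000 + (1-p)*0.680910] = 0.380525
  V(1,1) = exp(-r*dt) * [p*0.680910 + (1-p)*2.366777] = 1.622032
  V(0,0) = exp(-r*dt) * [p*0.380525 + (1-p)*1.622032] = 1.073768


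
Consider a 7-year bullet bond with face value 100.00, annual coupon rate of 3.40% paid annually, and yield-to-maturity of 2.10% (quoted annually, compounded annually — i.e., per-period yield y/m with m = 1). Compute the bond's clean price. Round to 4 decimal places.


Answer: Price = 108.3813

Derivation:
Coupon per period c = face * coupon_rate / m = 3.400000
Periods per year m = 1; per-period yield y/m = 0.021000
Number of cashflows N = 7
Cashflows (t years, CF_t, discount factor 1/(1+y/m)^(m*t), PV):
  t = 1.0000: CF_t = 3.400000, DF = 0.979432, PV = 3.330069
  t = 2.0000: CF_t = 3.400000, DF = 0.959287, PV = 3.261575
  t = 3.0000: CF_t = 3.400000, DF = 0.939556, PV = 3.194491
  t = 4.0000: CF_t = 3.400000, DF = 0.920231, PV = 3.128787
  t = 5.0000: CF_t = 3.400000, DF = 0.901304, PV = 3.064434
  t = 6.0000: CF_t = 3.400000, DF = 0.882766, PV = 3.001404
  t = 7.0000: CF_t = 103.400000, DF = 0.864609, PV = 89.400582
Price P = sum_t PV_t = 108.381341


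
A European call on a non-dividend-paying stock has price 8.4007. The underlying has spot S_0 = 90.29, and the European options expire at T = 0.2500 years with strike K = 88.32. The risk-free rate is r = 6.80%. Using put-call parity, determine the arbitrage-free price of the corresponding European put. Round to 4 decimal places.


Answer: Put price = 4.9420

Derivation:
Put-call parity: C - P = S_0 * exp(-qT) - K * exp(-rT).
S_0 * exp(-qT) = 90.2900 * 1.00000000 = 90.29000000
K * exp(-rT) = 88.3200 * 0.98314368 = 86.83125023
P = C - S*exp(-qT) + K*exp(-rT)
P = 8.4007 - 90.29000000 + 86.83125023 = 4.9420


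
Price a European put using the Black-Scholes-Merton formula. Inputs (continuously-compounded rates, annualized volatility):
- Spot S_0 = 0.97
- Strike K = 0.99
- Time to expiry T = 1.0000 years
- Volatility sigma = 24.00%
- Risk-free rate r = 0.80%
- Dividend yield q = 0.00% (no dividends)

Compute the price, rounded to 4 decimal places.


d1 = (ln(S/K) + (r - q + 0.5*sigma^2) * T) / (sigma * sqrt(T)) = 0.06829637
d2 = d1 - sigma * sqrt(T) = -0.17170363
exp(-rT) = 0.99203191; exp(-qT) = 1.00000000
P = K * exp(-rT) * N(-d2) - S_0 * exp(-qT) * N(-d1)
N(-d1) = 0.47277486; N(-d2) = 0.56816473
P = 0.9900 * 0.99203191 * 0.56816473 - 0.9700 * 1.00000000 * 0.47277486 = 0.0994

Answer: Price = 0.0994


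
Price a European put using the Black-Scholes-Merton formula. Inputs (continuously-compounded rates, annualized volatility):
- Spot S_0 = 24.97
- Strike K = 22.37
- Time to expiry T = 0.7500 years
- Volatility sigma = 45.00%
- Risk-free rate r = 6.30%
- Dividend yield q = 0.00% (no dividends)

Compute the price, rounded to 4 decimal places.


Answer: Price = 2.0437

Derivation:
d1 = (ln(S/K) + (r - q + 0.5*sigma^2) * T) / (sigma * sqrt(T)) = 0.59824221
d2 = d1 - sigma * sqrt(T) = 0.20853078
exp(-rT) = 0.95384891; exp(-qT) = 1.00000000
P = K * exp(-rT) * N(-d2) - S_0 * exp(-qT) * N(-d1)
N(-d1) = 0.27483916; N(-d2) = 0.41740728
P = 22.3700 * 0.95384891 * 0.41740728 - 24.9700 * 1.00000000 * 0.27483916 = 2.0437


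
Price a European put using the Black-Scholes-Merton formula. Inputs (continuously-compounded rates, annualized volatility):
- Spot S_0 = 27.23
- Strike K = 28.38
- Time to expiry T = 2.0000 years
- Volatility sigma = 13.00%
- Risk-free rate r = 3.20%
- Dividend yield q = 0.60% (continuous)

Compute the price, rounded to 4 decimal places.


d1 = (ln(S/K) + (r - q + 0.5*sigma^2) * T) / (sigma * sqrt(T)) = 0.14976867
d2 = d1 - sigma * sqrt(T) = -0.03407909
exp(-rT) = 0.93800500; exp(-qT) = 0.98807171
P = K * exp(-rT) * N(-d2) - S_0 * exp(-qT) * N(-d1)
N(-d1) = 0.44047356; N(-d2) = 0.51359296
P = 28.3800 * 0.93800500 * 0.51359296 - 27.2300 * 0.98807171 * 0.44047356 = 1.8211

Answer: Price = 1.8211


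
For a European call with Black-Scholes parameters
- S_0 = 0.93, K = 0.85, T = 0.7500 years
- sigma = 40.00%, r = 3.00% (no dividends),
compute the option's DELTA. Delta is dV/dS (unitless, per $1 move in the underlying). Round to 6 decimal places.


Answer: Delta = 0.690693

Derivation:
d1 = 0.4978151793; d2 = 0.1514050178
phi(d1) = 0.3524492955; exp(-qT) = 1.0000000000; exp(-rT) = 0.9777512372
N(d1) = 0.6906928420
Delta = exp(-qT) * N(d1) = 1.0000000000 * 0.6906928420 = 0.690693


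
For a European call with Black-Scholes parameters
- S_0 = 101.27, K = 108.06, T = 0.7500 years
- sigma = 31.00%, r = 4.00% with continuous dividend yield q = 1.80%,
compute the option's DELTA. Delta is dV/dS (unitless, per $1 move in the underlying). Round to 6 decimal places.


d1 = -0.0460349718; d2 = -0.3145028470
phi(d1) = 0.3985197813; exp(-qT) = 0.9865907163; exp(-rT) = 0.9704455335
N(d1) = 0.4816411880
Delta = exp(-qT) * N(d1) = 0.9865907163 * 0.4816411880 = 0.475183

Answer: Delta = 0.475183


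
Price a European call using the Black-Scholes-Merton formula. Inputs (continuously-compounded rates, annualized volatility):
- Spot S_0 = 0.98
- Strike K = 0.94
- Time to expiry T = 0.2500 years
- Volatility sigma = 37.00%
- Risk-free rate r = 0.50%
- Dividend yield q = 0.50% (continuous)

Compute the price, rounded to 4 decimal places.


d1 = (ln(S/K) + (r - q + 0.5*sigma^2) * T) / (sigma * sqrt(T)) = 0.31775782
d2 = d1 - sigma * sqrt(T) = 0.13275782
exp(-rT) = 0.99875078; exp(-qT) = 0.99875078
C = S_0 * exp(-qT) * N(d1) - K * exp(-rT) * N(d2)
N(d1) = 0.62466568; N(d2) = 0.55280754
C = 0.9800 * 0.99875078 * 0.62466568 - 0.9400 * 0.99875078 * 0.55280754 = 0.0924

Answer: Price = 0.0924


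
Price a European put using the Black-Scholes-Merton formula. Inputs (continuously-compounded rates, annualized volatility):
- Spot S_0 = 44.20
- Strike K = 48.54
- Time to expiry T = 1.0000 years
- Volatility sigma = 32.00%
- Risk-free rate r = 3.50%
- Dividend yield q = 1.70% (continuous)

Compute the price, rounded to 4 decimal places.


d1 = (ln(S/K) + (r - q + 0.5*sigma^2) * T) / (sigma * sqrt(T)) = -0.07644816
d2 = d1 - sigma * sqrt(T) = -0.39644816
exp(-rT) = 0.96560542; exp(-qT) = 0.98314368
P = K * exp(-rT) * N(-d2) - S_0 * exp(-qT) * N(-d1)
N(-d1) = 0.53046872; N(-d2) = 0.65411278
P = 48.5400 * 0.96560542 * 0.65411278 - 44.2000 * 0.98314368 * 0.53046872 = 7.6071

Answer: Price = 7.6071


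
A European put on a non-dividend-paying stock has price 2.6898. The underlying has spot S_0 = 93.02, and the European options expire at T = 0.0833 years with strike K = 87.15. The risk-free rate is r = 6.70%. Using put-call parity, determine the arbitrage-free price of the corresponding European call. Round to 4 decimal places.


Put-call parity: C - P = S_0 * exp(-qT) - K * exp(-rT).
S_0 * exp(-qT) = 93.0200 * 1.00000000 = 93.02000000
K * exp(-rT) = 87.1500 * 0.99443445 = 86.66496192
C = P + S*exp(-qT) - K*exp(-rT)
C = 2.6898 + 93.02000000 - 86.66496192 = 9.0448

Answer: Call price = 9.0448


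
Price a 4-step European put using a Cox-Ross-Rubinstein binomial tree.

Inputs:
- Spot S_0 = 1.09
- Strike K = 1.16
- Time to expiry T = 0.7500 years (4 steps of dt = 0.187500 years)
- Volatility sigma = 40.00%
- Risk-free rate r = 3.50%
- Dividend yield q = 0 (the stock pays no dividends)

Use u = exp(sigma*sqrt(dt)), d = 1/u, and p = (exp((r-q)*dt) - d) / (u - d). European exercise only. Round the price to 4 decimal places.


dt = T/N = 0.187500
u = exp(sigma*sqrt(dt)) = 1.189110; d = 1/u = 0.840965
p = (exp((r-q)*dt) - d) / (u - d) = 0.475719
Discount per step: exp(-r*dt) = 0.993459
Stock lattice S(k, i) with i counting down-moves:
  k=0: S(0,0) = 1.0900
  k=1: S(1,0) = 1.2961; S(1,1) = 0.9167
  k=2: S(2,0) = 1.5412; S(2,1) = 1.0900; S(2,2) = 0.7709
  k=3: S(3,0) = 1.8327; S(3,1) = 1.2961; S(3,2) = 0.9167; S(3,3) = 0.6483
  k=4: S(4,0) = 2.1793; S(4,1) = 1.5412; S(4,2) = 1.0900; S(4,3) = 0.7709; S(4,4) = 0.5452
Terminal payoffs V(N, i) = max(K - S_T, 0):
  V(4,0) = 0.000000; V(4,1) = 0.000000; V(4,2) = 0.070000; V(4,3) = 0.389128; V(4,4) = 0.614822
Backward induction: V(k, i) = exp(-r*dt) * [p * V(k+1, i) + (1-p) * V(k+1, i+1)].
  V(3,0) = exp(-r*dt) * [p*0.000000 + (1-p)*0.000000] = 0.000000
  V(3,1) = exp(-r*dt) * [p*0.000000 + (1-p)*0.070000] = 0.036460
  V(3,2) = exp(-r*dt) * [p*0.070000 + (1-p)*0.389128] = 0.235760
  V(3,3) = exp(-r*dt) * [p*0.389128 + (1-p)*0.614822] = 0.504136
  V(2,0) = exp(-r*dt) * [p*0.000000 + (1-p)*0.036460] = 0.018990
  V(2,1) = exp(-r*dt) * [p*0.036460 + (1-p)*0.235760] = 0.140027
  V(2,2) = exp(-r*dt) * [p*0.235760 + (1-p)*0.504136] = 0.374002
  V(1,0) = exp(-r*dt) * [p*0.018990 + (1-p)*0.140027] = 0.081908
  V(1,1) = exp(-r*dt) * [p*0.140027 + (1-p)*0.374002] = 0.260978
  V(0,0) = exp(-r*dt) * [p*0.081908 + (1-p)*0.260978] = 0.174641

Answer: Price = V(0,0) = 0.1746


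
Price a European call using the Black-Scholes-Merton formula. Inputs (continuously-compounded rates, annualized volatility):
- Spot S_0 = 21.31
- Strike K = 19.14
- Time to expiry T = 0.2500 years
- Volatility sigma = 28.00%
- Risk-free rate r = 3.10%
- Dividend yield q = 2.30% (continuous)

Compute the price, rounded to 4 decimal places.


d1 = (ln(S/K) + (r - q + 0.5*sigma^2) * T) / (sigma * sqrt(T)) = 0.85140043
d2 = d1 - sigma * sqrt(T) = 0.71140043
exp(-rT) = 0.99227995; exp(-qT) = 0.99426650
C = S_0 * exp(-qT) * N(d1) - K * exp(-rT) * N(d2)
N(d1) = 0.80272652; N(d2) = 0.76158193
C = 21.3100 * 0.99426650 * 0.80272652 - 19.1400 * 0.99227995 * 0.76158193 = 2.5439

Answer: Price = 2.5439


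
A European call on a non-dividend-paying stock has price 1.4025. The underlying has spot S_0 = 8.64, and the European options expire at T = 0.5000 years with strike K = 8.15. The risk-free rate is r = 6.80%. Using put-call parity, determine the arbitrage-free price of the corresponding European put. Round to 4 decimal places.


Answer: Put price = 0.6401

Derivation:
Put-call parity: C - P = S_0 * exp(-qT) - K * exp(-rT).
S_0 * exp(-qT) = 8.6400 * 1.00000000 = 8.64000000
K * exp(-rT) = 8.1500 * 0.96657150 = 7.87755776
P = C - S*exp(-qT) + K*exp(-rT)
P = 1.4025 - 8.64000000 + 7.87755776 = 0.6401


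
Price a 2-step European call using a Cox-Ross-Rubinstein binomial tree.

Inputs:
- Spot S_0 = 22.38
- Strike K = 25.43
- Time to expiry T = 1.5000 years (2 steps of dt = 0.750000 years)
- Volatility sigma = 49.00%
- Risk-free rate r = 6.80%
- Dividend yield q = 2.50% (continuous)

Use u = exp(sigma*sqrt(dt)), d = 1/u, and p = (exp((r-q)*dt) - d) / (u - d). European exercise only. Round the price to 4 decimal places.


dt = T/N = 0.750000
u = exp(sigma*sqrt(dt)) = 1.528600; d = 1/u = 0.654193
p = (exp((r-q)*dt) - d) / (u - d) = 0.432959
Discount per step: exp(-r*dt) = 0.950279
Stock lattice S(k, i) with i counting down-moves:
  k=0: S(0,0) = 22.3800
  k=1: S(1,0) = 34.2101; S(1,1) = 14.6408
  k=2: S(2,0) = 52.2935; S(2,1) = 22.3800; S(2,2) = 9.5779
Terminal payoffs V(N, i) = max(S_T - K, 0):
  V(2,0) = 26.863527; V(2,1) = 0.000000; V(2,2) = 0.000000
Backward induction: V(k, i) = exp(-r*dt) * [p * V(k+1, i) + (1-p) * V(k+1, i+1)].
  V(1,0) = exp(-r*dt) * [p*26.863527 + (1-p)*0.000000] = 11.052507
  V(1,1) = exp(-r*dt) * [p*0.000000 + (1-p)*0.000000] = 0.000000
  V(0,0) = exp(-r*dt) * [p*11.052507 + (1-p)*0.000000] = 4.547352

Answer: Price = V(0,0) = 4.5474


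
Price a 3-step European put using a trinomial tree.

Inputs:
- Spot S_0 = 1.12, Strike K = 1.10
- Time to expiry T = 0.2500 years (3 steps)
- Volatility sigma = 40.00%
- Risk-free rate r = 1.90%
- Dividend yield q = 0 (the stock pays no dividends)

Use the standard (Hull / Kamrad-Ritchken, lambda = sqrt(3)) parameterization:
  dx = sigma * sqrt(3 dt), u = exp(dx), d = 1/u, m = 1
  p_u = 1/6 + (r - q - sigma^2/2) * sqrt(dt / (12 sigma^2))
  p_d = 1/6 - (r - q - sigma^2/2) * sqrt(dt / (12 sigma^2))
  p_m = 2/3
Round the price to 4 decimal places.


dt = T/N = 0.083333; dx = sigma*sqrt(3*dt) = 0.200000
u = exp(dx) = 1.221403; d = 1/u = 0.818731
p_u = 0.153958, p_m = 0.666667, p_d = 0.179375
Discount per step: exp(-r*dt) = 0.998418
Stock lattice S(k, j) with j the centered position index:
  k=0: S(0,+0) = 1.1200
  k=1: S(1,-1) = 0.9170; S(1,+0) = 1.1200; S(1,+1) = 1.3680
  k=2: S(2,-2) = 0.7508; S(2,-1) = 0.9170; S(2,+0) = 1.1200; S(2,+1) = 1.3680; S(2,+2) = 1.6708
  k=3: S(3,-3) = 0.6147; S(3,-2) = 0.7508; S(3,-1) = 0.9170; S(3,+0) = 1.1200; S(3,+1) = 1.3680; S(3,+2) = 1.6708; S(3,+3) = 2.0408
Terminal payoffs V(N, j) = max(K - S_T, 0):
  V(3,-3) = 0.485331; V(3,-2) = 0.349242; V(3,-1) = 0.183022; V(3,+0) = 0.000000; V(3,+1) = 0.000000; V(3,+2) = 0.000000; V(3,+3) = 0.000000
Backward induction: V(k, j) = exp(-r*dt) * [p_u * V(k+1, j+1) + p_m * V(k+1, j) + p_d * V(k+1, j-1)]
  V(2,-2) = exp(-r*dt) * [p_u*0.183022 + p_m*0.349242 + p_d*0.485331] = 0.347511
  V(2,-1) = exp(-r*dt) * [p_u*0.000000 + p_m*0.183022 + p_d*0.349242] = 0.184367
  V(2,+0) = exp(-r*dt) * [p_u*0.000000 + p_m*0.000000 + p_d*0.183022] = 0.032778
  V(2,+1) = exp(-r*dt) * [p_u*0.000000 + p_m*0.000000 + p_d*0.000000] = 0.000000
  V(2,+2) = exp(-r*dt) * [p_u*0.000000 + p_m*0.000000 + p_d*0.000000] = 0.000000
  V(1,-1) = exp(-r*dt) * [p_u*0.032778 + p_m*0.184367 + p_d*0.347511] = 0.189992
  V(1,+0) = exp(-r*dt) * [p_u*0.000000 + p_m*0.032778 + p_d*0.184367] = 0.054836
  V(1,+1) = exp(-r*dt) * [p_u*0.000000 + p_m*0.000000 + p_d*0.032778] = 0.005870
  V(0,+0) = exp(-r*dt) * [p_u*0.005870 + p_m*0.054836 + p_d*0.189992] = 0.071427

Answer: Price = V(0,0) = 0.0714


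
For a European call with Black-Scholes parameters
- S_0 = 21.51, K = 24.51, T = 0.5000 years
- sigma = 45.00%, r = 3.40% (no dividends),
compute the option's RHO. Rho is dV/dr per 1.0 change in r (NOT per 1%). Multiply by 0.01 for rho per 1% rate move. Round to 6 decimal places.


d1 = -0.1977958506; d2 = -0.5159939021
phi(d1) = 0.3912141650; exp(-qT) = 1.0000000000; exp(-rT) = 0.9831436846
N(d2) = 0.3029293341
Rho = K*T*exp(-rT)*N(d2) = 24.5100 * 0.5000 * 0.9831436846 * 0.3029293341 = 3.649822

Answer: Rho = 3.649822


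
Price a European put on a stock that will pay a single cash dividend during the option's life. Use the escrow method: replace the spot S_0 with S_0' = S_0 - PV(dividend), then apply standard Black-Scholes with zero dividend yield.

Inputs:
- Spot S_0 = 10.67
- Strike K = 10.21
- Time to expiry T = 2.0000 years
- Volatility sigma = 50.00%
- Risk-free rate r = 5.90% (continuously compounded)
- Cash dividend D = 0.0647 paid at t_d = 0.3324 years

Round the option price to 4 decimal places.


PV(D) = D * exp(-r * t_d) = 0.0647 * 0.98057946 = 0.06344349
S_0' = S_0 - PV(D) = 10.6700 - 0.06344349 = 10.60655651
d1 = (ln(S_0'/K) + (r + sigma^2/2)*T) / (sigma*sqrt(T)) = 0.57431880
d2 = d1 - sigma*sqrt(T) = -0.13278798
exp(-rT) = 0.88869605
N(-d1) = 0.28287605; N(-d2) = 0.55281947
P = K * exp(-rT) * N(-d2) - S_0' * N(-d1) = 10.2100 * 0.88869605 * 0.55281947 - 10.60655651 * 0.28287605 = 2.0157

Answer: Price = 2.0157


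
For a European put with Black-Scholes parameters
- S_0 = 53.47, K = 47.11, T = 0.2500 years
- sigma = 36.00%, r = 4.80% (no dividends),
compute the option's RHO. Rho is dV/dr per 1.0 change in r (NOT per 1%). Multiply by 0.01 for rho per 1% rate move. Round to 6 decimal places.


d1 = 0.8601969792; d2 = 0.6801969792
phi(d1) = 0.2755715555; exp(-qT) = 1.0000000000; exp(-rT) = 0.9880717129
N(-d2) = 0.2481898724
Rho = -K*T*exp(-rT)*N(-d2) = -47.1100 * 0.2500 * 0.9880717129 * 0.2481898724 = -2.888189

Answer: Rho = -2.888189
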